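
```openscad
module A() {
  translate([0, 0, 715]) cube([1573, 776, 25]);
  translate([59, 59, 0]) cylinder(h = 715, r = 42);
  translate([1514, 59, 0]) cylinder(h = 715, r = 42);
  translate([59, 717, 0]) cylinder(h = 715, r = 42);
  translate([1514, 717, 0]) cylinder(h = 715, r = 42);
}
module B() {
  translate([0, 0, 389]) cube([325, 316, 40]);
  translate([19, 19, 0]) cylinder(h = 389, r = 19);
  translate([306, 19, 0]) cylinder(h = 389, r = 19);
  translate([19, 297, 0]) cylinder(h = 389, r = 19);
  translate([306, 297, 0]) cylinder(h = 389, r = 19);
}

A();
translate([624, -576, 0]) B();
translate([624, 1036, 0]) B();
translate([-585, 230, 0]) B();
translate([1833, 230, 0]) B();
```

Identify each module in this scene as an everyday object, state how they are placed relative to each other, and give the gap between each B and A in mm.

Each stool's nearest face is 260 mm from the table's bounding box.

A is a table. B is a stool. Four stools sit around the table at the −y, +y, −x, +x sides. The gap between each stool and the table is 260 mm.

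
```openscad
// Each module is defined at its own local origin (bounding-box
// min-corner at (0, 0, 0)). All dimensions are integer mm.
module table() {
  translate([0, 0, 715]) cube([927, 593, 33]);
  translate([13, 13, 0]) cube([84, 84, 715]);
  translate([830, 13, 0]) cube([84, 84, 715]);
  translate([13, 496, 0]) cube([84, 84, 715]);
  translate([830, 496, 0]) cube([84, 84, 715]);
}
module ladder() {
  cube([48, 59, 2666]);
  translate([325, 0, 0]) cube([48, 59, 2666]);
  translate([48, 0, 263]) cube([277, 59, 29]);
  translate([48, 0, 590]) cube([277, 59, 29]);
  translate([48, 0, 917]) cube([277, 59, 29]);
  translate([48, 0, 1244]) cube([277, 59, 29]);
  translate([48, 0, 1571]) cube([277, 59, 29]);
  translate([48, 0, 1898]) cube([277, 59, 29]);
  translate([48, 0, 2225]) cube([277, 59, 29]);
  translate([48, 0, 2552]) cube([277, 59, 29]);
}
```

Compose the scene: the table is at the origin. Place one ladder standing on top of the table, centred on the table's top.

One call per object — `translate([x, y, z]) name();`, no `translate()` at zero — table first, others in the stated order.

table();
translate([277, 267, 748]) ladder();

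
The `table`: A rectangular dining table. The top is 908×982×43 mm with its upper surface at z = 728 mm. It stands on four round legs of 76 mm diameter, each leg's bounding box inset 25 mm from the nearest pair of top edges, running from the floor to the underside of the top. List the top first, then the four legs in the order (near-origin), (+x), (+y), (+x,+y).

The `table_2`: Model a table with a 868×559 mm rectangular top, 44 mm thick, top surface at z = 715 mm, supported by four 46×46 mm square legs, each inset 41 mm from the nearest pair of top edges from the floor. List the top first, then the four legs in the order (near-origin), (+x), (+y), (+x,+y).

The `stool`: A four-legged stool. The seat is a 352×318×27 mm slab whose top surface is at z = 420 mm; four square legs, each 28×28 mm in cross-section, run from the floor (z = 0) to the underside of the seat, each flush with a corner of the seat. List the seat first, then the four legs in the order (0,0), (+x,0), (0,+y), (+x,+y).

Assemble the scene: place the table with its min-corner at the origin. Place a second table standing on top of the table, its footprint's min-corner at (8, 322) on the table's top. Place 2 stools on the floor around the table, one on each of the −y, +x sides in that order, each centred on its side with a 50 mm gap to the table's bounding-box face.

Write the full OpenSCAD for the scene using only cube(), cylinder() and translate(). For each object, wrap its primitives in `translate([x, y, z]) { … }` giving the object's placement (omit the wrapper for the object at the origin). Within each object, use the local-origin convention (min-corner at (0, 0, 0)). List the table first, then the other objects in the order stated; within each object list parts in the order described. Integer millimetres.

translate([0, 0, 685]) cube([908, 982, 43]);
translate([63, 63, 0]) cylinder(h = 685, r = 38);
translate([845, 63, 0]) cylinder(h = 685, r = 38);
translate([63, 919, 0]) cylinder(h = 685, r = 38);
translate([845, 919, 0]) cylinder(h = 685, r = 38);
translate([8, 322, 728]) {
  translate([0, 0, 671]) cube([868, 559, 44]);
  translate([41, 41, 0]) cube([46, 46, 671]);
  translate([781, 41, 0]) cube([46, 46, 671]);
  translate([41, 472, 0]) cube([46, 46, 671]);
  translate([781, 472, 0]) cube([46, 46, 671]);
}
translate([278, -368, 0]) {
  translate([0, 0, 393]) cube([352, 318, 27]);
  cube([28, 28, 393]);
  translate([324, 0, 0]) cube([28, 28, 393]);
  translate([0, 290, 0]) cube([28, 28, 393]);
  translate([324, 290, 0]) cube([28, 28, 393]);
}
translate([958, 332, 0]) {
  translate([0, 0, 393]) cube([352, 318, 27]);
  cube([28, 28, 393]);
  translate([324, 0, 0]) cube([28, 28, 393]);
  translate([0, 290, 0]) cube([28, 28, 393]);
  translate([324, 290, 0]) cube([28, 28, 393]);
}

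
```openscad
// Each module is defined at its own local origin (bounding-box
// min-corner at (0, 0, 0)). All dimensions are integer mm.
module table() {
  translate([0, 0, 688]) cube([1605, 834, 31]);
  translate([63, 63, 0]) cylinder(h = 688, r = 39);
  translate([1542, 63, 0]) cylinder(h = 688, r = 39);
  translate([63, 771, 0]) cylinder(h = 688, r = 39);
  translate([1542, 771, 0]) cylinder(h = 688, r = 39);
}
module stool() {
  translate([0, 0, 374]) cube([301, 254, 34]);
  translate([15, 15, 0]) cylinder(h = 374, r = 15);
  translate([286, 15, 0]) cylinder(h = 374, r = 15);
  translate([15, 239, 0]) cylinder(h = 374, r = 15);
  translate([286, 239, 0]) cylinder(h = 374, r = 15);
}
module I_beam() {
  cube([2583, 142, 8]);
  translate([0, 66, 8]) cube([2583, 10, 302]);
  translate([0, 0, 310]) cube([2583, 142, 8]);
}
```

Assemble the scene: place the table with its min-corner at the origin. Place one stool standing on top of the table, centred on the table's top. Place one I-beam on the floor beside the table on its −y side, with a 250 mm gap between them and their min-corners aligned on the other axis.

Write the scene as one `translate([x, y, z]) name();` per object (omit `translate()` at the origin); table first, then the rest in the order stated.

table();
translate([652, 290, 719]) stool();
translate([0, -392, 0]) I_beam();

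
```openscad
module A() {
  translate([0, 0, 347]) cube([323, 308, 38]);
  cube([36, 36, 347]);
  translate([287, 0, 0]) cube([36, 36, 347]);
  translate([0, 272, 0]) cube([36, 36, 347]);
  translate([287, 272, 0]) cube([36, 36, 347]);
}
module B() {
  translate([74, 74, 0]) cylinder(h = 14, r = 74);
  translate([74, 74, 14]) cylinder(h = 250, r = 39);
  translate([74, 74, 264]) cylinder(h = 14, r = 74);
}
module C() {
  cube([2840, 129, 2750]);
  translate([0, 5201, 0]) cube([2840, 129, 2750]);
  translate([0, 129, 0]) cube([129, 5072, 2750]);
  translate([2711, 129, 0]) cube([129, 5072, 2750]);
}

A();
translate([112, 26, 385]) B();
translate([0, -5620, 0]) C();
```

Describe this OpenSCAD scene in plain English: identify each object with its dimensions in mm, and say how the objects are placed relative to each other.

A is a simple wooden stool: a rectangular seat 323 mm (x) by 308 mm (y), 38 mm thick, top face at z = 385 mm, on four square legs, each 36×36 mm in cross-section. The legs rest on z = 0, each flush with a corner of the seat.

B is a spool: two coaxial disc flanges of radius 74 mm and thickness 14 mm, joined by a core cylinder of radius 39 mm and height 250 mm. The lower flange rests on z = 0 and the three cylinders share a vertical axis.

C is the wall frame of a small rectangular building: four walls, each 2750 mm tall and 129 mm thick, enclosing a footprint 2840 mm (x) by 5330 mm (y) outside-to-outside, with no floor or roof. The front and back walls (the −y and +y sides) span the full width; the two side walls fit between them.

The spool is on top of the stool. The house frame is on the floor beside the stool on its −y side.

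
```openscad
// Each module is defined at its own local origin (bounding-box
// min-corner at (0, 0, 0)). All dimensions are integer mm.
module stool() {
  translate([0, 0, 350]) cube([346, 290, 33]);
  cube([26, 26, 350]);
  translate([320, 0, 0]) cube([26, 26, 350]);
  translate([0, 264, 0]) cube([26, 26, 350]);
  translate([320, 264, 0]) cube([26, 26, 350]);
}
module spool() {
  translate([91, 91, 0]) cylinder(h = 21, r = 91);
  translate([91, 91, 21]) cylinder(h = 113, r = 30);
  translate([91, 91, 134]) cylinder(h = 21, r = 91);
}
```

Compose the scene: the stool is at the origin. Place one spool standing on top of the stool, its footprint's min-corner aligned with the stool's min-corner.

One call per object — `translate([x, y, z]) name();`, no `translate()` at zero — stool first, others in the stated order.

stool();
translate([0, 0, 383]) spool();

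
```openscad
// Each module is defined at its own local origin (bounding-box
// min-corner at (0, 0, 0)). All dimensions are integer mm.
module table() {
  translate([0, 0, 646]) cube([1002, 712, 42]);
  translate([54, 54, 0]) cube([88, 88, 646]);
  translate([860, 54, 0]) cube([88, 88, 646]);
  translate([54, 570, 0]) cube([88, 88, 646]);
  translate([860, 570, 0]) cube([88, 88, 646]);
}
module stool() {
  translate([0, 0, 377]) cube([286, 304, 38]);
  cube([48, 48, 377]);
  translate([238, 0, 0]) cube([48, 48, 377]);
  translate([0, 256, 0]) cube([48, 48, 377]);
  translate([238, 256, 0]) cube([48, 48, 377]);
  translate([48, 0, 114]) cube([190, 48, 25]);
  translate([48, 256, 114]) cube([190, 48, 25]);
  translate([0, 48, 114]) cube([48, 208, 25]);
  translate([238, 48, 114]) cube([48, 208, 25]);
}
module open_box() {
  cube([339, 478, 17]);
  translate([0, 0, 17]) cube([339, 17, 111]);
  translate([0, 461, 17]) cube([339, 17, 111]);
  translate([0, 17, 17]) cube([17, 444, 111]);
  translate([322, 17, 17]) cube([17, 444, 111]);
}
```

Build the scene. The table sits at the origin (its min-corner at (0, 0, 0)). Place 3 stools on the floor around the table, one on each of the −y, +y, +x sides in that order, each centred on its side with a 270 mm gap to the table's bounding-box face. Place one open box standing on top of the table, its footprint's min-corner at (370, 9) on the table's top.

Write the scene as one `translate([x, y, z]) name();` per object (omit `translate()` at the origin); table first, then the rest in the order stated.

table();
translate([358, -574, 0]) stool();
translate([358, 982, 0]) stool();
translate([1272, 204, 0]) stool();
translate([370, 9, 688]) open_box();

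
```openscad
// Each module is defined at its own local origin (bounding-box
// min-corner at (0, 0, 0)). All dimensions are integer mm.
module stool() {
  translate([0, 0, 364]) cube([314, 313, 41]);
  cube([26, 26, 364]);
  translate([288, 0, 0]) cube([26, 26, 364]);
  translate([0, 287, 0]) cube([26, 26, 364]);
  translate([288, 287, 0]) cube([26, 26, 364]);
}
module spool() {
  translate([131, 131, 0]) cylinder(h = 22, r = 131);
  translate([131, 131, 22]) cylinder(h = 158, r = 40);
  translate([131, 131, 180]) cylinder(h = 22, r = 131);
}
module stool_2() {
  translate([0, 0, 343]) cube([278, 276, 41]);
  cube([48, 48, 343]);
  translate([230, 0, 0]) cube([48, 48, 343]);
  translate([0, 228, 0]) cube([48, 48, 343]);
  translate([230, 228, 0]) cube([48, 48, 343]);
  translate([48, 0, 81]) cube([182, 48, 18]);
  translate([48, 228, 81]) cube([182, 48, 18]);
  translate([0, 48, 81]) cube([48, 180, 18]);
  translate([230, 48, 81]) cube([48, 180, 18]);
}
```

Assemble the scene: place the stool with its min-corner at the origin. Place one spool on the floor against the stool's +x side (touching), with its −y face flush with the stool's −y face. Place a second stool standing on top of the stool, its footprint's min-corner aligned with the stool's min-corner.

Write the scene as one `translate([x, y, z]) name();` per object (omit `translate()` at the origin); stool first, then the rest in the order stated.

stool();
translate([314, 0, 0]) spool();
translate([0, 0, 405]) stool_2();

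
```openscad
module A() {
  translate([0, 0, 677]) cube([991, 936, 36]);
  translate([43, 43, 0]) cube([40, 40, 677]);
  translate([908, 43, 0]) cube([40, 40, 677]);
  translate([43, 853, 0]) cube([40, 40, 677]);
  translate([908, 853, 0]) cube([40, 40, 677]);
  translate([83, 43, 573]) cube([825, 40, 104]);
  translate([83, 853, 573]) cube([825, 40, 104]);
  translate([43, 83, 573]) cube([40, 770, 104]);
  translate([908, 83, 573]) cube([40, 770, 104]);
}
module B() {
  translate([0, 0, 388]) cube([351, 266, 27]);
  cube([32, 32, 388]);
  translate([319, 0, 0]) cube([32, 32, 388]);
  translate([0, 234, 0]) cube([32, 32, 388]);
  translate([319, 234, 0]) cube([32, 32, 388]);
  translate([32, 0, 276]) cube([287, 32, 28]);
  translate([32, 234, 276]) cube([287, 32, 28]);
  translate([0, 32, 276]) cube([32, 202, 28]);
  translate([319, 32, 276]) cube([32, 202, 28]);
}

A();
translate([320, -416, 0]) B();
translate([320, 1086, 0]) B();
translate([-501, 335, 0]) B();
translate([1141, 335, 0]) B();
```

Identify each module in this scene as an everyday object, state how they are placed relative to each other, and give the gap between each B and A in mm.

A is a table. B is a stool. Four stools sit around the table at the −y, +y, −x, +x sides. The gap between each stool and the table is 150 mm.

Each stool's nearest face is 150 mm from the table's bounding box.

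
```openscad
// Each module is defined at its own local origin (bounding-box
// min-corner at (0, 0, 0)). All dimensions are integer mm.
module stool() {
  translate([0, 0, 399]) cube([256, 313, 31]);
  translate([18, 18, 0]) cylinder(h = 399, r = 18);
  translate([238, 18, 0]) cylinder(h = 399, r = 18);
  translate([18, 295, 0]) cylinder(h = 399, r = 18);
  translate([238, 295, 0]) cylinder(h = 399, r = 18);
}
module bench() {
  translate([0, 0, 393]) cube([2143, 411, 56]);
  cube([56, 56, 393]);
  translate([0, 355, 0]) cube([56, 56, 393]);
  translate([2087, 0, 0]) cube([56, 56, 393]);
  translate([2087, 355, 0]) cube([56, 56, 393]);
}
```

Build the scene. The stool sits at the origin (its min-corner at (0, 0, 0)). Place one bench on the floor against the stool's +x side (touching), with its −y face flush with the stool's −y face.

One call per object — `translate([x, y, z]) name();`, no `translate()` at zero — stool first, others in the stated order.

stool();
translate([256, 0, 0]) bench();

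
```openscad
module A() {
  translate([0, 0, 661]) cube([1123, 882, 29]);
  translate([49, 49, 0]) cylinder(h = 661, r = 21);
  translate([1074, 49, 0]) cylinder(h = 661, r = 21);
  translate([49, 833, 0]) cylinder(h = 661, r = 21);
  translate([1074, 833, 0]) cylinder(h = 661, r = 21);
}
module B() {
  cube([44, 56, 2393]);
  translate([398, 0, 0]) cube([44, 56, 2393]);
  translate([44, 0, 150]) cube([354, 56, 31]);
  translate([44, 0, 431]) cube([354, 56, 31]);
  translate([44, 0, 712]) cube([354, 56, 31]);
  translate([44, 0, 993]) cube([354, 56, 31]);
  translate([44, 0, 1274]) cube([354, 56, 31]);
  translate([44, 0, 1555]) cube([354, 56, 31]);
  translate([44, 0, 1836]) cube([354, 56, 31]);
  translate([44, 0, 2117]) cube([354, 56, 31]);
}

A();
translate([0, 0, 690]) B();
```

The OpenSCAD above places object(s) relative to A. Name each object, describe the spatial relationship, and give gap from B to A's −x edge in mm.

The ladder's min-x is at 0; the table's min-x is 0; gap = 0 mm.

A is a table. B is a ladder. The ladder is on top of the table. The gap from the ladder to the table's −x edge is 0 mm.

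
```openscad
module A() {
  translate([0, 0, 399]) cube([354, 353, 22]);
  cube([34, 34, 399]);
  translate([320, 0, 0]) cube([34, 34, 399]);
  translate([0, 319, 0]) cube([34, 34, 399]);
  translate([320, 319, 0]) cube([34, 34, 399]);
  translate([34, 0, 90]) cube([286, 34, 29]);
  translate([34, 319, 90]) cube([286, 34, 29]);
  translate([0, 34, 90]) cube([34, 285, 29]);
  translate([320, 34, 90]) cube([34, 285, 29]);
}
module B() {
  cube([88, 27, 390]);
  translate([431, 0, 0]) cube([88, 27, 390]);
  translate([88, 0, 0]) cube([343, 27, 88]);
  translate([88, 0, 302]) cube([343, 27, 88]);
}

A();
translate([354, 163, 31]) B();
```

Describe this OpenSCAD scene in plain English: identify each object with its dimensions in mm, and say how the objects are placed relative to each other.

A is a simple wooden stool: a rectangular seat 354 mm (x) by 353 mm (y), 22 mm thick, top face at z = 421 mm, on four square legs, each 34×34 mm in cross-section. The legs rest on z = 0, each flush with a corner of the seat. Four stretchers, 34 mm wide and 29 mm tall, connect adjacent legs with their undersides at z = 90 mm, each running between the inner faces of the legs it joins and aligned with the legs' outer faces on the other axis.

B is a picture frame with a 343×214 mm rectangular opening (x by z) and a uniform 88 mm border on every side. Frame depth is 27 mm along y. It is built from two vertical stiles running the full outside height and two horizontal rails spanning the gap between the stiles.

The picture frame is beside the stool with their tops flush at z = 421.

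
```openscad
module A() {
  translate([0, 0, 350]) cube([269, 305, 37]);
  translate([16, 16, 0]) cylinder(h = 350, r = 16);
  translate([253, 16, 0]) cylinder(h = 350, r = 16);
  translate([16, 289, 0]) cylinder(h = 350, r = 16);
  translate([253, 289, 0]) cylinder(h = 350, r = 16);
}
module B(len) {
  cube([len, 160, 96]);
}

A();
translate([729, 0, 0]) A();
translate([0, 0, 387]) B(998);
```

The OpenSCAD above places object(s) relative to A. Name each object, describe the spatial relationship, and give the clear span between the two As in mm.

Second stool starts at x = 729; first ends at x = 269; clear span = 729 − 269 = 460 mm.

A is a stool. B is a beam. A beam spans the tops of two stools. The clear span between the two stools is 460 mm.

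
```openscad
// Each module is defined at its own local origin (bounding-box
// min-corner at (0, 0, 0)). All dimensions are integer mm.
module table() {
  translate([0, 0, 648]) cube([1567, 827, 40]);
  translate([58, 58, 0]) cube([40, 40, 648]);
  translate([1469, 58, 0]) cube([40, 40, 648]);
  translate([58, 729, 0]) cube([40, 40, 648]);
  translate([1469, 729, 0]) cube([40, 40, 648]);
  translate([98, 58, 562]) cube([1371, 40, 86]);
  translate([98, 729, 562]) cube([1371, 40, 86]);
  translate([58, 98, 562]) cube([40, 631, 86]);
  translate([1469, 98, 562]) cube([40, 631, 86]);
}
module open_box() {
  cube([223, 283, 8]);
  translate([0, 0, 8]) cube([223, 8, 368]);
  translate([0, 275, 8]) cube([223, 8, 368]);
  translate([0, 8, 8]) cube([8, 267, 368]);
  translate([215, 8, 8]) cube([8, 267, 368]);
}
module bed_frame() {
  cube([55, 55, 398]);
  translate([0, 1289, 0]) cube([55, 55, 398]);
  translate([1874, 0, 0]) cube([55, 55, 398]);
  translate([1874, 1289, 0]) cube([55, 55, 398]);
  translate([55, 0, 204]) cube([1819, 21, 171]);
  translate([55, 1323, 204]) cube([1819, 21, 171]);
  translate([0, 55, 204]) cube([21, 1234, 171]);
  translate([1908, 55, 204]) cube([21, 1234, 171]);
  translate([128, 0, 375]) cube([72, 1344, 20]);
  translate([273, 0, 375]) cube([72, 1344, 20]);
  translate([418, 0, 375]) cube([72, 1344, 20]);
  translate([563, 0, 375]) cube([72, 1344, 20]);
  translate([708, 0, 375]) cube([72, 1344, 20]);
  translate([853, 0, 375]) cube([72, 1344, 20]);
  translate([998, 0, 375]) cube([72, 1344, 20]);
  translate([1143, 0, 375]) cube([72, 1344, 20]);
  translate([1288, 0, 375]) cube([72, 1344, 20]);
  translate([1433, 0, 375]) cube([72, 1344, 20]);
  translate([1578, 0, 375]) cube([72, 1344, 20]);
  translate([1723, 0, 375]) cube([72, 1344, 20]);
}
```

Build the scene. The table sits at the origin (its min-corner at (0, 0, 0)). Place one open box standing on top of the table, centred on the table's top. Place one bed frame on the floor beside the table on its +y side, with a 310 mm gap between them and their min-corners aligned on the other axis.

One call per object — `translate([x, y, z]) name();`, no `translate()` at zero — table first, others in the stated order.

table();
translate([672, 272, 688]) open_box();
translate([0, 1137, 0]) bed_frame();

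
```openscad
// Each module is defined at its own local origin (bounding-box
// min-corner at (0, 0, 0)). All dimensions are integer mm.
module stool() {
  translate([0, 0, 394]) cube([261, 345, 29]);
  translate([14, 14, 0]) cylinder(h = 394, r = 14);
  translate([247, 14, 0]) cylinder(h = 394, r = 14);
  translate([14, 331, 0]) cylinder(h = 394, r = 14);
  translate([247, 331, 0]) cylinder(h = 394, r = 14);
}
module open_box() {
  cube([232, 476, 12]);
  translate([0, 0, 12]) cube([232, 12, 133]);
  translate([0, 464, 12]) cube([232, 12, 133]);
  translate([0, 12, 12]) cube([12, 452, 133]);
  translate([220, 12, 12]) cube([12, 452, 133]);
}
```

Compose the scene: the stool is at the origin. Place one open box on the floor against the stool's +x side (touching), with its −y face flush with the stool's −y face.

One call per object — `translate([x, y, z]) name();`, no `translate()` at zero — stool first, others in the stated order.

stool();
translate([261, 0, 0]) open_box();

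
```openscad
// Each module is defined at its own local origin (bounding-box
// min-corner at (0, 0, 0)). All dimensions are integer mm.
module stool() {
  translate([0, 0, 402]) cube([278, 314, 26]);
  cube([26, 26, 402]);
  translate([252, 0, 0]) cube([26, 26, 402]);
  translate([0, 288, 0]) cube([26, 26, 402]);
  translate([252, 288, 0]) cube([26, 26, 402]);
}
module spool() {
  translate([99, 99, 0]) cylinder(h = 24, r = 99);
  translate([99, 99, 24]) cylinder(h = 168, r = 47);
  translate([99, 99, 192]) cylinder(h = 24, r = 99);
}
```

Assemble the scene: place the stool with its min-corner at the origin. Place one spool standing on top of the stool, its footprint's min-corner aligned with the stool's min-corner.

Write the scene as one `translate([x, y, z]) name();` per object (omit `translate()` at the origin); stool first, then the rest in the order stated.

stool();
translate([0, 0, 428]) spool();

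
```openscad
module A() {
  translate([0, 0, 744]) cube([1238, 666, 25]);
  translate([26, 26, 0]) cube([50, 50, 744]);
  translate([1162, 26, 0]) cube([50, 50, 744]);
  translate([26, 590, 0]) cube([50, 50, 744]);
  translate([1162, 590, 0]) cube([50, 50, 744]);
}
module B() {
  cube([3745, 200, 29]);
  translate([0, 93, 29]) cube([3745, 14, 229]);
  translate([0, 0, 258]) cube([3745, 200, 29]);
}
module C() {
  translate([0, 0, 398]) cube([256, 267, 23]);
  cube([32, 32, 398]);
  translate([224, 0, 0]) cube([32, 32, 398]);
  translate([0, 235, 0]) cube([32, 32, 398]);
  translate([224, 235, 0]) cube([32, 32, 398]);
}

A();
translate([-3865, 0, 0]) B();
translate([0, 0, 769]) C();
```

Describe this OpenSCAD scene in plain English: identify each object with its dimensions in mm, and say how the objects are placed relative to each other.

A is a rectangular dining table. The top is 1238×666×25 mm with its upper surface at z = 769 mm. It stands on four 50×50 mm square legs, each inset 26 mm from the nearest pair of top edges, running from the floor to the underside of the top.

B is an I-beam lying along x, 3745 mm long. Overall section height 287 mm. Two flanges 200 mm wide (y) and 29 mm thick, one on the floor and one at the top; a web 14 mm thick runs between them, centred on the flange width.

C is a four-legged stool. The seat is a 256×267×23 mm slab whose top surface is at z = 421 mm; four square legs, each 32×32 mm in cross-section, run from the floor (z = 0) to the underside of the seat, each flush with a corner of the seat.

The I-beam is on the floor beside the table on its −x side. The stool is on top of the table.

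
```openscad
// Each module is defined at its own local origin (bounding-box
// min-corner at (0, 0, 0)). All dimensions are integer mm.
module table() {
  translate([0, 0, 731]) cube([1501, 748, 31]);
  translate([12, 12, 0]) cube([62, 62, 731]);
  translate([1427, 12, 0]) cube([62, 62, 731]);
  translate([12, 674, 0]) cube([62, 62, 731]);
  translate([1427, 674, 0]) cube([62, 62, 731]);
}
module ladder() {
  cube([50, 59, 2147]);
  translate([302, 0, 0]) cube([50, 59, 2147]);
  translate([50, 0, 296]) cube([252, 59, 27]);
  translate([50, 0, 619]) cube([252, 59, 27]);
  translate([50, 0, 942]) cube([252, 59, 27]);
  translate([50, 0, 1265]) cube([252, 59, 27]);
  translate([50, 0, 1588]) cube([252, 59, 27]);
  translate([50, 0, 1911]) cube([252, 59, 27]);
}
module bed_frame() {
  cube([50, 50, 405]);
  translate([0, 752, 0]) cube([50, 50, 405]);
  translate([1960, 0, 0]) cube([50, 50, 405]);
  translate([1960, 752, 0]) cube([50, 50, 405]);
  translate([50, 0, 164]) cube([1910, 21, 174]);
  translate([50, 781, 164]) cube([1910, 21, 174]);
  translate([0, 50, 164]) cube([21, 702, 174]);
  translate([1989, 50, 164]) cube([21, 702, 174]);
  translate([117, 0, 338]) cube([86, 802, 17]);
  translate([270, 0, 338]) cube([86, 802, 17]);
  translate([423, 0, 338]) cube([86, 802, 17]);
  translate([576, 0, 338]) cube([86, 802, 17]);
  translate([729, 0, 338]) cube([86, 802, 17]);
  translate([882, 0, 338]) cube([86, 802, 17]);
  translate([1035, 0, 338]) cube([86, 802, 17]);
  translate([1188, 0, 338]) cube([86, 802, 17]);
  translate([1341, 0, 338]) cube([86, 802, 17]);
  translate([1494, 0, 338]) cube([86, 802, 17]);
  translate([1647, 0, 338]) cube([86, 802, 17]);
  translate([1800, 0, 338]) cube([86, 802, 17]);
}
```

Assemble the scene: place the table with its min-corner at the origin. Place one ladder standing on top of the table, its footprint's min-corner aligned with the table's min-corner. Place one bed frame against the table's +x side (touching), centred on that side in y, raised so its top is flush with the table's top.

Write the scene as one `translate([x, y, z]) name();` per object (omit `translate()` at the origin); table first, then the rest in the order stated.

table();
translate([0, 0, 762]) ladder();
translate([1501, -27, 357]) bed_frame();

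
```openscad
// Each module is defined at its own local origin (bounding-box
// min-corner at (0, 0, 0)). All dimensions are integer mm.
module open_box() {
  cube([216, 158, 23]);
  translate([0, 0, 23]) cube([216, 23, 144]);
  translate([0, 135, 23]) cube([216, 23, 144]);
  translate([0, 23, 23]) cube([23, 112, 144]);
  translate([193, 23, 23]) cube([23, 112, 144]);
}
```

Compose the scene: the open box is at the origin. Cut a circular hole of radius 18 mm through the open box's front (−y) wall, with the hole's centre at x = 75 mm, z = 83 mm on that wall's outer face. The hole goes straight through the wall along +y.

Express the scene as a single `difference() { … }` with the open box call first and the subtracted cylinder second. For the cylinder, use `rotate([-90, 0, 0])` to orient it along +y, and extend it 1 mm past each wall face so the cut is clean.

difference() {
  open_box();
  translate([75, -1, 83]) rotate([-90, 0, 0]) cylinder(h = 25, r = 18);
}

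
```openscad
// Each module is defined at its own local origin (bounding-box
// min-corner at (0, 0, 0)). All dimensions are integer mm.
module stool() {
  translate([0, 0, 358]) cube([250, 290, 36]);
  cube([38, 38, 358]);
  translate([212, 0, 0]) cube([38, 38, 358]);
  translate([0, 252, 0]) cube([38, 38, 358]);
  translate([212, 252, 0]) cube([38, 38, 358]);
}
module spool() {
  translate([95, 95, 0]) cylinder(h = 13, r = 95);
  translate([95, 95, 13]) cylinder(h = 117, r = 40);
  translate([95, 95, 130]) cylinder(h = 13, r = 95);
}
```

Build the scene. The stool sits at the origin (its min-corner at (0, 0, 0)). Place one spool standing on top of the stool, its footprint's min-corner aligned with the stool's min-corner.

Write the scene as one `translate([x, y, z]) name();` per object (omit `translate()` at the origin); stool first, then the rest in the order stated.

stool();
translate([0, 0, 394]) spool();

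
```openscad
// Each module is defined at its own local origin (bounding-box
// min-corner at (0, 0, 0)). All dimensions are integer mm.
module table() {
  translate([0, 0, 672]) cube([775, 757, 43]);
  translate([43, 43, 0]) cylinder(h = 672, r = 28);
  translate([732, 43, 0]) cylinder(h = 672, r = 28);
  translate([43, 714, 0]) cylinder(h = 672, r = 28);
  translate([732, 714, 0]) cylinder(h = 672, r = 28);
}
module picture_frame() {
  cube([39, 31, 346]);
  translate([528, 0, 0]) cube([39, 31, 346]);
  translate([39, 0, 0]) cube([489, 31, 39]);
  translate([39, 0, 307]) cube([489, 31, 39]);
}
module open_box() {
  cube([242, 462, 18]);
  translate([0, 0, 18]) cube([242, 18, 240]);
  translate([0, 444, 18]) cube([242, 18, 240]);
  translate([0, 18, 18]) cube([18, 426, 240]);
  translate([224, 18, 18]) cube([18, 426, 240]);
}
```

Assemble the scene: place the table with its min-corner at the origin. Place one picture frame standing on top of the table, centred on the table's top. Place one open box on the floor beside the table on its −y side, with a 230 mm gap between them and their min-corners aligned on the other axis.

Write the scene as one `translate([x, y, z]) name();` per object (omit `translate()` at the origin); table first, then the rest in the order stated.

table();
translate([104, 363, 715]) picture_frame();
translate([0, -692, 0]) open_box();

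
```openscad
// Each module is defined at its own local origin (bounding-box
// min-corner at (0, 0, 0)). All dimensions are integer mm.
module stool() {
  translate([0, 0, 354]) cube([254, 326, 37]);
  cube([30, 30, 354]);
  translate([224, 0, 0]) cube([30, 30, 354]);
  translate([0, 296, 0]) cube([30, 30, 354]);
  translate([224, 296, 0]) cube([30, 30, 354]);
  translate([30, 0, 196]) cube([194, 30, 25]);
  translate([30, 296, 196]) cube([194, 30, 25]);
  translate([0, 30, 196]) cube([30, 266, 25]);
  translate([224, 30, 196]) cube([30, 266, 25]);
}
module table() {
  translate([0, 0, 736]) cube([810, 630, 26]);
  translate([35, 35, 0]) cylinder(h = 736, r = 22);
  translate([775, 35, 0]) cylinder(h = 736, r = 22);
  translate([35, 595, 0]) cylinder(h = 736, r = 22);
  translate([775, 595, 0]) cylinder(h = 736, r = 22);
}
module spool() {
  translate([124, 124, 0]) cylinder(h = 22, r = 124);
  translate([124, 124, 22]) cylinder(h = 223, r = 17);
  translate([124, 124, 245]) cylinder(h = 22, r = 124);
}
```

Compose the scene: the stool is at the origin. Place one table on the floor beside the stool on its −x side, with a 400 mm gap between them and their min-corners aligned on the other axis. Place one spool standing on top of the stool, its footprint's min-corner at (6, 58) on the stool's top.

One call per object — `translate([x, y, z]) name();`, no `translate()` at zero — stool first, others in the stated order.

stool();
translate([-1210, 0, 0]) table();
translate([6, 58, 391]) spool();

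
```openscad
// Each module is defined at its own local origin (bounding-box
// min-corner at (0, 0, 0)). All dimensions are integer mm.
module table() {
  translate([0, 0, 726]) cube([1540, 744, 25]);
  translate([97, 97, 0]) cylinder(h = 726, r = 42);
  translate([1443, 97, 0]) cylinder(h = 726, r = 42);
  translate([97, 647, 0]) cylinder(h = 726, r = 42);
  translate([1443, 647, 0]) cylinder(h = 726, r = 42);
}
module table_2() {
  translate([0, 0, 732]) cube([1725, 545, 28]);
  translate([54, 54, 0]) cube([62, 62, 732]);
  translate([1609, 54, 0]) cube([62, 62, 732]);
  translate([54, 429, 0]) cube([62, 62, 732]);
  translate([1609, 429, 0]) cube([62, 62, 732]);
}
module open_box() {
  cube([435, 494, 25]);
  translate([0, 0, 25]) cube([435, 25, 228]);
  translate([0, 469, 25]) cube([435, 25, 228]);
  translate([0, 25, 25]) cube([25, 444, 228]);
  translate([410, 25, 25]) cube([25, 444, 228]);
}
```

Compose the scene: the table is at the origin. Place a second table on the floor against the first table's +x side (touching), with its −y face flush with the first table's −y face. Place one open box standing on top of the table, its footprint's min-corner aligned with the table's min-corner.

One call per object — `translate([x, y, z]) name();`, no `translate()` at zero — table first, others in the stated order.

table();
translate([1540, 0, 0]) table_2();
translate([0, 0, 751]) open_box();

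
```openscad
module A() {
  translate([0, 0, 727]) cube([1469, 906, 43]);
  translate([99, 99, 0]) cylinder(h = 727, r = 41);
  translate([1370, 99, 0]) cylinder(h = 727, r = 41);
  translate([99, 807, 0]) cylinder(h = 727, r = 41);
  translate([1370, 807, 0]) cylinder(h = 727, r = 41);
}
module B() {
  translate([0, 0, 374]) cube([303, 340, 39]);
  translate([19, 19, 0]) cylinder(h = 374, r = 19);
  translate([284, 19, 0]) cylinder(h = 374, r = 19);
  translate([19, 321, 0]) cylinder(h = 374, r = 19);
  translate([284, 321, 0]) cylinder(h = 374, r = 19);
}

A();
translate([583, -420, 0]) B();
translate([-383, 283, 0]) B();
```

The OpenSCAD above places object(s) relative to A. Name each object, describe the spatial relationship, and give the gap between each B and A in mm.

Each stool's nearest face is 80 mm from the table's bounding box.

A is a table. B is a stool. Two stools sit around the table at the −y, −x sides. The gap between each stool and the table is 80 mm.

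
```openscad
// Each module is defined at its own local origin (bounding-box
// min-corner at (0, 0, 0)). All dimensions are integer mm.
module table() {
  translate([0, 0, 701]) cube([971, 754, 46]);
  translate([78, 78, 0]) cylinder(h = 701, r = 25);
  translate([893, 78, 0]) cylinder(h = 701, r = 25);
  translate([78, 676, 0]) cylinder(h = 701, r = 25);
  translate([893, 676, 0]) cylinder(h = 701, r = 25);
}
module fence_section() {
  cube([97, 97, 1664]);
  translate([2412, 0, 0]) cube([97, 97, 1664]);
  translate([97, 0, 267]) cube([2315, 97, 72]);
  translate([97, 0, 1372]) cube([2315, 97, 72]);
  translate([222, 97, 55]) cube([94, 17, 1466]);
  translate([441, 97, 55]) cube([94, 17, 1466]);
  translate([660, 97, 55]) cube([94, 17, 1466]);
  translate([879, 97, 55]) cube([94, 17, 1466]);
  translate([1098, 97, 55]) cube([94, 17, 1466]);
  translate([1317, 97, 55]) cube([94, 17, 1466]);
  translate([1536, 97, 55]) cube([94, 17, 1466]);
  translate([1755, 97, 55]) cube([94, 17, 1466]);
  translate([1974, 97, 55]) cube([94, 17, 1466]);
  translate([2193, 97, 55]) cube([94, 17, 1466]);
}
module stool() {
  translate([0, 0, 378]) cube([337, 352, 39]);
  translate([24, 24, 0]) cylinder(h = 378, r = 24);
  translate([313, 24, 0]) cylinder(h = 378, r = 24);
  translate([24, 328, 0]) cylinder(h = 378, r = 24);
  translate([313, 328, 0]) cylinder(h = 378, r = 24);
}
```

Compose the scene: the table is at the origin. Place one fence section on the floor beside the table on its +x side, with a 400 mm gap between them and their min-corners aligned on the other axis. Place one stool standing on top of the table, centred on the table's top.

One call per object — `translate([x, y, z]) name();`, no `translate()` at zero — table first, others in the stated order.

table();
translate([1371, 0, 0]) fence_section();
translate([317, 201, 747]) stool();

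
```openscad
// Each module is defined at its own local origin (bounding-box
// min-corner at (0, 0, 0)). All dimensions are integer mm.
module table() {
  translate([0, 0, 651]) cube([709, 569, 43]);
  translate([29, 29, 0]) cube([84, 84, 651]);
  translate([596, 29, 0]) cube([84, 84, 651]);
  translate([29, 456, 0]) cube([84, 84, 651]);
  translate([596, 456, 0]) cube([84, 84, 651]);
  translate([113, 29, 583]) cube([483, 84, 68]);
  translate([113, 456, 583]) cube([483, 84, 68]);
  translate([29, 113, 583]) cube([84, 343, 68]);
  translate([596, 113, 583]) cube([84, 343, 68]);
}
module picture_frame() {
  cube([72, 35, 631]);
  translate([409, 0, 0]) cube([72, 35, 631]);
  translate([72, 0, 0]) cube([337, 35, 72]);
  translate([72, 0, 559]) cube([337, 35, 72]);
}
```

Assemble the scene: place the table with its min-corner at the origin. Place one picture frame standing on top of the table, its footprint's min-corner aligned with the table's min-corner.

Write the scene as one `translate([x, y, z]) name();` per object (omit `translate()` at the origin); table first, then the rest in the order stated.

table();
translate([0, 0, 694]) picture_frame();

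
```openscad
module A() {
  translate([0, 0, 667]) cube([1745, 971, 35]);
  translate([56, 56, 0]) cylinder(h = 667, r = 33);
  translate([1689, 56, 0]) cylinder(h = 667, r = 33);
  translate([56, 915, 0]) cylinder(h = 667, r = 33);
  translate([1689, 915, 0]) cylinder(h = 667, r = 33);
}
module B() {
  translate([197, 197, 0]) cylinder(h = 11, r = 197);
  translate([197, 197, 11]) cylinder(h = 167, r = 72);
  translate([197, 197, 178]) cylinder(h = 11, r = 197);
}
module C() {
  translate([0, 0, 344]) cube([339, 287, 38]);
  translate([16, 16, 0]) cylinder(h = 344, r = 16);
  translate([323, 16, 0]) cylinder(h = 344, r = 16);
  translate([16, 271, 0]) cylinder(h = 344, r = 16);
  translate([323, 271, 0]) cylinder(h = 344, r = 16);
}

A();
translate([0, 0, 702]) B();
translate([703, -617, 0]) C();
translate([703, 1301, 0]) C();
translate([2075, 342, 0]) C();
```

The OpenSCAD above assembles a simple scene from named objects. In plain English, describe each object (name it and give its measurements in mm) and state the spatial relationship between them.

A is a rectangular dining table. The top is 1745×971×35 mm with its upper surface at z = 702 mm. It stands on four round legs of 66 mm diameter, each leg's bounding box inset 23 mm from the nearest pair of top edges, running from the floor to the underside of the top.

B is a spool: two coaxial disc flanges of radius 197 mm and thickness 11 mm, joined by a core cylinder of radius 72 mm and height 167 mm. The lower flange rests on z = 0 and the three cylinders share a vertical axis.

C is a simple wooden stool: a rectangular seat 339 mm (x) by 287 mm (y), 38 mm thick, top face at z = 382 mm, on four round legs, each 32 mm in diameter. The legs rest on z = 0, each leg's axis is inset half a diameter from the nearest pair of seat edges (so the leg's bounding box is flush with the corner).

The spool is on top of the table. Three stools sit around the table at the −y, +y, +x sides.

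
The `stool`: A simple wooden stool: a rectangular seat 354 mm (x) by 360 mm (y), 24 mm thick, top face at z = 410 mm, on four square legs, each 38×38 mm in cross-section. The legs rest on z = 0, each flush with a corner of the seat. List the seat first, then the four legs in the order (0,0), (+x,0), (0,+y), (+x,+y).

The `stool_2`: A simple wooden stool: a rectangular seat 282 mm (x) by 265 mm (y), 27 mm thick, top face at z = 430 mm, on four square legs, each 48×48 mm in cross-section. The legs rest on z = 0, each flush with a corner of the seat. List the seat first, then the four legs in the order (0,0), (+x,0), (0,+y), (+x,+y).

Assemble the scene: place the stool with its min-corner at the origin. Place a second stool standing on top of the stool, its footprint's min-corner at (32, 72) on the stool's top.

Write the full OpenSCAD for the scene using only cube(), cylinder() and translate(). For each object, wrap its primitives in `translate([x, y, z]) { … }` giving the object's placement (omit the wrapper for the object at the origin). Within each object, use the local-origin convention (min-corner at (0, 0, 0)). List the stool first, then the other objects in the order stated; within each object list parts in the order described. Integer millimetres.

translate([0, 0, 386]) cube([354, 360, 24]);
cube([38, 38, 386]);
translate([316, 0, 0]) cube([38, 38, 386]);
translate([0, 322, 0]) cube([38, 38, 386]);
translate([316, 322, 0]) cube([38, 38, 386]);
translate([32, 72, 410]) {
  translate([0, 0, 403]) cube([282, 265, 27]);
  cube([48, 48, 403]);
  translate([234, 0, 0]) cube([48, 48, 403]);
  translate([0, 217, 0]) cube([48, 48, 403]);
  translate([234, 217, 0]) cube([48, 48, 403]);
}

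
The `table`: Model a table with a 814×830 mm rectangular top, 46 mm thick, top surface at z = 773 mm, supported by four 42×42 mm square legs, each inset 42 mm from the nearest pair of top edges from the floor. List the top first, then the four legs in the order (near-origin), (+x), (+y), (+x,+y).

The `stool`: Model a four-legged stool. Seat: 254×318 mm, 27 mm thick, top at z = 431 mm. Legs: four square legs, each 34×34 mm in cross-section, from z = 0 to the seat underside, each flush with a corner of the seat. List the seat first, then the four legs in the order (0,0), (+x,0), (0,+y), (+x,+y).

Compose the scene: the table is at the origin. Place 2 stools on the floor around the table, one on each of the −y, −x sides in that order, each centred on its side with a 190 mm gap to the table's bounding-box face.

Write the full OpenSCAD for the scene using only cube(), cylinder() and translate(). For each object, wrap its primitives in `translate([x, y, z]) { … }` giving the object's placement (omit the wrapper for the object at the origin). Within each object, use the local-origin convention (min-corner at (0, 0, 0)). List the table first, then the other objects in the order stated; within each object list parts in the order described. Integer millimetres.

translate([0, 0, 727]) cube([814, 830, 46]);
translate([42, 42, 0]) cube([42, 42, 727]);
translate([730, 42, 0]) cube([42, 42, 727]);
translate([42, 746, 0]) cube([42, 42, 727]);
translate([730, 746, 0]) cube([42, 42, 727]);
translate([280, -508, 0]) {
  translate([0, 0, 404]) cube([254, 318, 27]);
  cube([34, 34, 404]);
  translate([220, 0, 0]) cube([34, 34, 404]);
  translate([0, 284, 0]) cube([34, 34, 404]);
  translate([220, 284, 0]) cube([34, 34, 404]);
}
translate([-444, 256, 0]) {
  translate([0, 0, 404]) cube([254, 318, 27]);
  cube([34, 34, 404]);
  translate([220, 0, 0]) cube([34, 34, 404]);
  translate([0, 284, 0]) cube([34, 34, 404]);
  translate([220, 284, 0]) cube([34, 34, 404]);
}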